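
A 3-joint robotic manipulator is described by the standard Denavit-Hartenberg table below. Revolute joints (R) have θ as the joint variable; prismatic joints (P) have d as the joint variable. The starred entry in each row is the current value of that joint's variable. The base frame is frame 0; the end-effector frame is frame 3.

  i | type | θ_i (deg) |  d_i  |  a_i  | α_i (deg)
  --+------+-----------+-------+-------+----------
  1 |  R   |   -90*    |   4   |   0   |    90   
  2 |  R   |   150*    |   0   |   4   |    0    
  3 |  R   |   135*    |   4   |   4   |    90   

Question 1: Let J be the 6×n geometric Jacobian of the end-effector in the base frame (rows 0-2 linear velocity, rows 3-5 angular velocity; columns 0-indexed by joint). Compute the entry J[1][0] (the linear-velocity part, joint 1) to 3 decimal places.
-4.000

axis z_0 = ẑ; lever o_n−o_0 = (-4.0000,2.4288,2.1363)
cross product → J_v[:, 0] = (-2.4288,-4.0000,0.0000)
J_ω[:, 0] = z_0
entry J[1][0] = -4.0000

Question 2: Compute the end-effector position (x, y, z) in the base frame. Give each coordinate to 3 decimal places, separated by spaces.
after link 1: o_1 = (0.0000, 0.0000, 4.0000)
after link 2: o_2 = (-0.0000, 3.4641, 6.0000)
after link 3: o_3 = (-4.0000, 2.4288, 2.1363)

-4.000 2.429 2.136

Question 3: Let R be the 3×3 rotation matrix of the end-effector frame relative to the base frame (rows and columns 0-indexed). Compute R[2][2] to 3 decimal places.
-0.259

End-effector z-axis (col 2 of R) = (-0.0000,0.9659,-0.2588)
R[2][2] = -0.2588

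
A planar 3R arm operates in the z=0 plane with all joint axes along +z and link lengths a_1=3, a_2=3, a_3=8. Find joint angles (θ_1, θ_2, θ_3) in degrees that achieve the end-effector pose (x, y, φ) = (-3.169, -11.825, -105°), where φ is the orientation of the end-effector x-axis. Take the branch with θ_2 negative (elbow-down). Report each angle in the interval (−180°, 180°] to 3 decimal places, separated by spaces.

wrist centre = target − a_3·(cos φ, sin φ) = (-1.0984, -4.0976)
cos θ_2 = (17.9969−3²−3²)/(2·3·3) = -0.0002; θ_2 = -90.0100° (elbow-down)
β = atan2(-4.0976,-1.0984) = -105.0065°; ψ = atan2(-3.0000,2.9995) = -45.0050°
θ_1 = β − ψ = -60.0015°
θ_3 = φ − θ_1 − θ_2 = 45.0115° (wrapped to (-180°,180°])

-60.002 -90.010 45.012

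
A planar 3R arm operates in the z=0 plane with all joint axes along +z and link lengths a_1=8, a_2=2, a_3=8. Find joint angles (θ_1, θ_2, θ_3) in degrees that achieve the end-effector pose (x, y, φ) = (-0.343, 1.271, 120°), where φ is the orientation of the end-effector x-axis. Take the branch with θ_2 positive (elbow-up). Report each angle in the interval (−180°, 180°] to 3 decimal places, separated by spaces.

wrist centre = target − a_3·(cos φ, sin φ) = (3.6570, -5.6572)
cos θ_2 = (45.3776−8²−2²)/(2·8·2) = -0.7070; θ_2 = 134.9873° (elbow-up)
β = atan2(-5.6572,3.6570) = -57.1201°; ψ = atan2(1.4145,6.5861) = 12.1215°
θ_1 = β − ψ = -69.2416°
θ_3 = φ − θ_1 − θ_2 = 54.2543° (wrapped to (-180°,180°])

-69.242 134.987 54.254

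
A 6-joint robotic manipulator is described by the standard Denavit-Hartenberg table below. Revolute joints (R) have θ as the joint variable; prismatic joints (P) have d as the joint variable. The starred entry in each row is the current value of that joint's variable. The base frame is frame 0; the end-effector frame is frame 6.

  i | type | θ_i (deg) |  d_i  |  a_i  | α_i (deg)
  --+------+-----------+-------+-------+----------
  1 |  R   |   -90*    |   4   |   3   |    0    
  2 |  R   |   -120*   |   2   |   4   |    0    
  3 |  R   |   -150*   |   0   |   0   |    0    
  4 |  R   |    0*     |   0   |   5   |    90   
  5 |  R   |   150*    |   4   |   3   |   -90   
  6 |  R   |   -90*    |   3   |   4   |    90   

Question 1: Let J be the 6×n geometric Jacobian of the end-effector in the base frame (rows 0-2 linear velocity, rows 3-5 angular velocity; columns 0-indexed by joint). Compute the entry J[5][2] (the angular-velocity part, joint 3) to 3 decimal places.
1.000

axis z_2 = (0.0000,0.0000,1.0000); lever o_n−o_2 = (0.9019,-8.0000,-1.0981)
cross product → J_v[:, 2] = (8.0000,0.9019,-0.0000)
J_ω[:, 2] = z_2
entry J[5][2] = 1.0000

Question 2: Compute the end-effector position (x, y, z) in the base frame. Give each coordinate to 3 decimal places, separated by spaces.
after link 1: o_1 = (0.0000, -3.0000, 4.0000)
after link 2: o_2 = (-3.4641, -1.0000, 6.0000)
after link 3: o_3 = (-3.4641, -1.0000, 6.0000)
after link 4: o_4 = (1.5359, -1.0000, 6.0000)
after link 5: o_5 = (-1.0622, -5.0000, 7.5000)
after link 6: o_6 = (-2.5622, -9.0000, 4.9019)

-2.562 -9.000 4.902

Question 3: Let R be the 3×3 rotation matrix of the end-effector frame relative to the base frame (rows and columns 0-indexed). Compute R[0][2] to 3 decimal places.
0.866

End-effector z-axis (col 2 of R) = (0.8660,0.0000,-0.5000)
R[0][2] = 0.8660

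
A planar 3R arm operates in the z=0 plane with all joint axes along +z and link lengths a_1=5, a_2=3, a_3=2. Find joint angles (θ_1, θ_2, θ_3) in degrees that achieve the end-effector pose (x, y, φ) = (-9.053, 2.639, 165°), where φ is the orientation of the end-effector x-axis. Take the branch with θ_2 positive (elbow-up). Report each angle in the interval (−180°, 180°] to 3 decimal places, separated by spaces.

146.821 45.006 -26.827

wrist centre = target − a_3·(cos φ, sin φ) = (-7.1211, 2.1214)
cos θ_2 = (55.2109−5²−3²)/(2·5·3) = 0.7070; θ_2 = 45.0061° (elbow-up)
β = atan2(2.1214,-7.1211) = 163.4114°; ψ = atan2(2.1215,7.1211) = 16.5901°
θ_1 = β − ψ = 146.8213°
θ_3 = φ − θ_1 − θ_2 = -26.8275° (wrapped to (-180°,180°])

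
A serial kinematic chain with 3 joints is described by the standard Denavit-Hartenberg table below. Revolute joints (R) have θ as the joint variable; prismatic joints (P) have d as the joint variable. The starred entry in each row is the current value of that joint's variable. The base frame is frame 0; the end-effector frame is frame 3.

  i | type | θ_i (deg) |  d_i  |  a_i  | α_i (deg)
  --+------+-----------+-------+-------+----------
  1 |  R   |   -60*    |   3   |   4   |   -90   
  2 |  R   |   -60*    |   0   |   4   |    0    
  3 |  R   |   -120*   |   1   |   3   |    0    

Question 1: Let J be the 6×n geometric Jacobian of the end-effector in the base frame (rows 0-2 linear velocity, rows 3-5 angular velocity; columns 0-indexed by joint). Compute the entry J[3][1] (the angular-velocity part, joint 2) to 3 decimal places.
0.866

axis z_1 = (0.8660,0.5000,0.0000); lever o_n−o_1 = (0.3660,1.3660,3.4641)
cross product → J_v[:, 1] = (1.7321,-3.0000,1.0000)
J_ω[:, 1] = z_1
entry J[3][1] = 0.8660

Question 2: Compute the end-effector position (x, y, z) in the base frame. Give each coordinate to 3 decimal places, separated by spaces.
after link 1: o_1 = (2.0000, -3.4641, 3.0000)
after link 2: o_2 = (3.0000, -5.1962, 6.4641)
after link 3: o_3 = (2.3660, -2.0981, 6.4641)

2.366 -2.098 6.464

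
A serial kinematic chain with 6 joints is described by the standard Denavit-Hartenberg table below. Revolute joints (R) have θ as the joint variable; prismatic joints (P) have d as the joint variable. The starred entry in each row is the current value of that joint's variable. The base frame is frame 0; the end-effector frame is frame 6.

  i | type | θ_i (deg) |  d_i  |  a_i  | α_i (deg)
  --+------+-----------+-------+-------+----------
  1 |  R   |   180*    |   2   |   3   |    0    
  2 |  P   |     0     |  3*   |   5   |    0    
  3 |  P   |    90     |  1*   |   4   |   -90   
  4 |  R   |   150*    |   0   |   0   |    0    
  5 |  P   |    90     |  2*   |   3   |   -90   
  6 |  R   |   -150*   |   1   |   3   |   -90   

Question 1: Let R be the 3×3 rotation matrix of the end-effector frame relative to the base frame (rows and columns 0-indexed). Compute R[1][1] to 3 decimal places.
0.866

End-effector y-axis (col 1 of R) = (0.0000,0.8660,-0.5000)
R[1][1] = 0.8660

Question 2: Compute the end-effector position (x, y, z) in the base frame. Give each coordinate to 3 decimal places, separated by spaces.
-4.500 -4.665 6.848

after link 1: o_1 = (-3.0000, 0.0000, 2.0000)
after link 2: o_2 = (-8.0000, 0.0000, 5.0000)
after link 3: o_3 = (-8.0000, -4.0000, 6.0000)
after link 4: o_4 = (-8.0000, -4.0000, 6.0000)
after link 5: o_5 = (-6.0000, -2.5000, 8.5981)
after link 6: o_6 = (-4.5000, -4.6651, 6.8481)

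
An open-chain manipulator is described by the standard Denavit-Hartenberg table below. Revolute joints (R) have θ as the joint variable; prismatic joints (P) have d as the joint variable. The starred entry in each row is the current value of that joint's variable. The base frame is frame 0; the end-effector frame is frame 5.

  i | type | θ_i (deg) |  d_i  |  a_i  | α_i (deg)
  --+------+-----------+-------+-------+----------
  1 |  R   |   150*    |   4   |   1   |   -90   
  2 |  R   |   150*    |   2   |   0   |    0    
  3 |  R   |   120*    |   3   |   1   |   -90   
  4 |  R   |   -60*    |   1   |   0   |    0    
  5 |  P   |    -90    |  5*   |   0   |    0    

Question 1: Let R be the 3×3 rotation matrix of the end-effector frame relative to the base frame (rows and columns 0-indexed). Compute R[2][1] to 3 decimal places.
0.500

End-effector y-axis (col 1 of R) = (-0.4330,-0.7500,0.5000)
R[2][1] = 0.5000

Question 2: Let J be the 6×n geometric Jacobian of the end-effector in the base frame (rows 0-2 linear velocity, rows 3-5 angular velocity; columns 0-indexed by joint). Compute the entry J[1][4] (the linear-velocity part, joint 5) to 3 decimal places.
prismatic axis z_4 = (-0.8660,0.5000,0.0000)
J_v[:, 4] = z_4; J_ω[:, 4] = (0,0,0)
entry J[1][4] = 0.5000

0.500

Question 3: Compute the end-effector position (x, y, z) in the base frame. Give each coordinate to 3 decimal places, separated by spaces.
-8.562 -0.830 5.000

after link 1: o_1 = (-0.8660, 0.5000, 4.0000)
after link 2: o_2 = (-1.8660, -1.2321, 4.0000)
after link 3: o_3 = (-3.3660, -3.8301, 5.0000)
after link 4: o_4 = (-4.2321, -3.3301, 5.0000)
after link 5: o_5 = (-8.5622, -0.8301, 5.0000)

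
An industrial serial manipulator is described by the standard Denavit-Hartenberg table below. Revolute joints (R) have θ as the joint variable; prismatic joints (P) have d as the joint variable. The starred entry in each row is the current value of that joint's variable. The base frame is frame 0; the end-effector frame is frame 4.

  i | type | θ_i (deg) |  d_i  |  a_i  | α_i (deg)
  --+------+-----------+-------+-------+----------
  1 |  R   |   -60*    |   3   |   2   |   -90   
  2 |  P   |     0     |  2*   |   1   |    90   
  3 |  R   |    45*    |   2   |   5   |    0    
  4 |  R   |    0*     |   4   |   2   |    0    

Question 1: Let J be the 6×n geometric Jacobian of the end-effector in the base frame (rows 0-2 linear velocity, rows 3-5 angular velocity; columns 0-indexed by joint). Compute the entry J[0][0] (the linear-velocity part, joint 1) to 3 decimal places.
3.410

axis z_0 = ẑ; lever o_n−o_0 = (9.9935,-3.4098,9.0000)
cross product → J_v[:, 0] = (3.4098,9.9935,-0.0000)
J_ω[:, 0] = z_0
entry J[0][0] = 3.4098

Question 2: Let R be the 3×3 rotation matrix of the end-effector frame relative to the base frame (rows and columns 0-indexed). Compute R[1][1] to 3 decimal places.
End-effector y-axis (col 1 of R) = (0.2588,0.9659,0.0000)
R[1][1] = 0.9659

0.966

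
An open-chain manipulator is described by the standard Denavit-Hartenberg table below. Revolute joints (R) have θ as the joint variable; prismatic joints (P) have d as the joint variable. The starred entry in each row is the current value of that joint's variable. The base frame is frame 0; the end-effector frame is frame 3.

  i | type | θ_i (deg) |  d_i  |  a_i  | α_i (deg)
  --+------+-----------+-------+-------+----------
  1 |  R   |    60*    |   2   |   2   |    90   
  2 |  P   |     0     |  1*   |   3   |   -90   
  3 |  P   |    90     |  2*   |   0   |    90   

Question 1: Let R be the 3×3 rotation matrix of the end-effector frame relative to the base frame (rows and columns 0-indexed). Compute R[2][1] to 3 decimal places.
1.000

End-effector y-axis (col 1 of R) = (-0.0000,-0.0000,1.0000)
R[2][1] = 1.0000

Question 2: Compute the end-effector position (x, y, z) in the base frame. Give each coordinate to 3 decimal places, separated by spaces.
after link 1: o_1 = (1.0000, 1.7321, 2.0000)
after link 2: o_2 = (3.3660, 3.8301, 2.0000)
after link 3: o_3 = (3.3660, 3.8301, 4.0000)

3.366 3.830 4.000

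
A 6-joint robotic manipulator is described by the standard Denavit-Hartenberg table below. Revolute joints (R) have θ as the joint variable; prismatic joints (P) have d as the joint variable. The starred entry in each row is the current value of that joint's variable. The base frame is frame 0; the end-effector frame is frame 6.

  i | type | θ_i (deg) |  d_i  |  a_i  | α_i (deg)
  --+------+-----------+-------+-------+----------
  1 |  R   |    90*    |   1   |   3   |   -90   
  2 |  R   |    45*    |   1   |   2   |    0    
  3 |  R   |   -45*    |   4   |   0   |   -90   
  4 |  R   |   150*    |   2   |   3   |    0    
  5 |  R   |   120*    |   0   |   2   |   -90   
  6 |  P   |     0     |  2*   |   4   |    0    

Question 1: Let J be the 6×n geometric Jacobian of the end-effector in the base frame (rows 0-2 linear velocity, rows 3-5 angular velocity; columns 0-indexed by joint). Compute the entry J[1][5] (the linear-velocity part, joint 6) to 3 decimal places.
prismatic axis z_5 = (-0.0000,1.0000,-0.0000)
J_v[:, 5] = z_5; J_ω[:, 5] = (0,0,0)
entry J[1][5] = 1.0000

1.000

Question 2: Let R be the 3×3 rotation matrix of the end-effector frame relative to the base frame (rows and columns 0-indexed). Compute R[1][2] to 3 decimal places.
1.000

End-effector z-axis (col 2 of R) = (-0.0000,1.0000,-0.0000)
R[1][2] = 1.0000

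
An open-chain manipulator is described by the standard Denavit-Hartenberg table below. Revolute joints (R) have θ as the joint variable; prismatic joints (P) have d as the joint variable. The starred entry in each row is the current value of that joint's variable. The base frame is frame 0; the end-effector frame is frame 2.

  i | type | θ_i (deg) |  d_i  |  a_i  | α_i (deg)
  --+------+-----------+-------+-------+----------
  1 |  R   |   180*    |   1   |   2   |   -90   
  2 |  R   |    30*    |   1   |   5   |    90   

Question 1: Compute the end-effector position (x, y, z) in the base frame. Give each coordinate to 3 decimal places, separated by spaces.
after link 1: o_1 = (-2.0000, 0.0000, 1.0000)
after link 2: o_2 = (-6.3301, -1.0000, -1.5000)

-6.330 -1.000 -1.500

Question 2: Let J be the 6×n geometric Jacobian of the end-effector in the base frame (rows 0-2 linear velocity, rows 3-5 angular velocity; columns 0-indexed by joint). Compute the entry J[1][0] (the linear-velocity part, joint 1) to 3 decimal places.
-6.330

axis z_0 = ẑ; lever o_n−o_0 = (-6.3301,-1.0000,-1.5000)
cross product → J_v[:, 0] = (1.0000,-6.3301,0.0000)
J_ω[:, 0] = z_0
entry J[1][0] = -6.3301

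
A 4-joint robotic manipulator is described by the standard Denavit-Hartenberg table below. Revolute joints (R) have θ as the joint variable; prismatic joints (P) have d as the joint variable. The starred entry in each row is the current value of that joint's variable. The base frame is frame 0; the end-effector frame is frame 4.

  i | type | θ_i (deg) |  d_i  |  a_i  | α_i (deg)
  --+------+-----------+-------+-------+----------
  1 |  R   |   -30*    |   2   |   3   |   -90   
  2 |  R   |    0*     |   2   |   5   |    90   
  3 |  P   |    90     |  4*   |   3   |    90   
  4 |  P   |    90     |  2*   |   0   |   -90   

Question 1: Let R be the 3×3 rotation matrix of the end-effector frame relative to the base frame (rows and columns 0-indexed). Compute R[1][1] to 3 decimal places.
0.500

End-effector y-axis (col 1 of R) = (-0.8660,0.5000,-0.0000)
R[1][1] = 0.5000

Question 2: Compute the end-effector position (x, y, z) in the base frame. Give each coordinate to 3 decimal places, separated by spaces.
after link 1: o_1 = (2.5981, -1.5000, 2.0000)
after link 2: o_2 = (7.9282, -2.2679, 2.0000)
after link 3: o_3 = (9.4282, 0.3301, 6.0000)
after link 4: o_4 = (11.1603, -0.6699, 6.0000)

11.160 -0.670 6.000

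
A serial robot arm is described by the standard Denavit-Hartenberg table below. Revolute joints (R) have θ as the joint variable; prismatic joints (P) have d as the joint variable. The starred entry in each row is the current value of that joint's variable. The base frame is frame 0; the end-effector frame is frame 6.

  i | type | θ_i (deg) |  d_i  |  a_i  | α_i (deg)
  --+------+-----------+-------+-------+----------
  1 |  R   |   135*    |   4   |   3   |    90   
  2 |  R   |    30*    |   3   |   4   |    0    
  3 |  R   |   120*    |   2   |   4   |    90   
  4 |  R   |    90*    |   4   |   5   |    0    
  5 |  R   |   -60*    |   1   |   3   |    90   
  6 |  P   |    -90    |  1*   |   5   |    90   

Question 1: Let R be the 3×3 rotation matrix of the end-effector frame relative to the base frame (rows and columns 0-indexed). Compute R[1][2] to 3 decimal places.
0.177

End-effector z-axis (col 2 of R) = (-0.8839,0.1768,-0.4330)
R[1][2] = 0.1768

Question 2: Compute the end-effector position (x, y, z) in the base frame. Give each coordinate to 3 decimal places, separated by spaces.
after link 1: o_1 = (-2.1213, 2.1213, 4.0000)
after link 2: o_2 = (-2.4495, 6.6921, 6.0000)
after link 3: o_3 = (1.4142, 5.6569, 8.0000)
after link 4: o_4 = (3.5355, 10.6066, 11.4641)
after link 5: o_5 = (5.8336, 10.4298, 13.6292)
after link 6: o_6 = (7.2952, 7.7435, 9.5490)

7.295 7.743 9.549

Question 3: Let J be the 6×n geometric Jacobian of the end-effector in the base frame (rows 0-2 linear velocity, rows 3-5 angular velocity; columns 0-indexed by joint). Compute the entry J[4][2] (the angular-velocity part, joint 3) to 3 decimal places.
axis z_2 = (0.7071,0.7071,0.0000); lever o_n−o_2 = (9.7447,1.0514,3.5490)
cross product → J_v[:, 2] = (2.5095,-2.5095,-6.1471)
J_ω[:, 2] = z_2
entry J[4][2] = 0.7071

0.707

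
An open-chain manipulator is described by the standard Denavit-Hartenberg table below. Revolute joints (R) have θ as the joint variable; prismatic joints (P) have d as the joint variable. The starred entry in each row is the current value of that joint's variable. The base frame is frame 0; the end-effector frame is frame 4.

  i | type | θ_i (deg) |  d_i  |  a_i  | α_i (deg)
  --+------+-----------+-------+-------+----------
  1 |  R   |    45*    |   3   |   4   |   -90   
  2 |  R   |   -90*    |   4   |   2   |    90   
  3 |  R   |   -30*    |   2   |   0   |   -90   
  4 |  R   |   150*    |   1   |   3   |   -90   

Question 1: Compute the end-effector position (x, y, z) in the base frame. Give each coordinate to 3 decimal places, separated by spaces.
after link 1: o_1 = (2.8284, 2.8284, 3.0000)
after link 2: o_2 = (0.0000, 5.6569, 5.0000)
after link 3: o_3 = (-1.4142, 4.2426, 5.0000)
after link 4: o_4 = (-1.8845, 6.8342, 3.2500)

-1.884 6.834 3.250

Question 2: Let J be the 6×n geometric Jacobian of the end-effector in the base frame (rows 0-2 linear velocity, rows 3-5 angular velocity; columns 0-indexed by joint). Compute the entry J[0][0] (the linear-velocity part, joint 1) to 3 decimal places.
axis z_0 = ẑ; lever o_n−o_0 = (-1.8845,6.8342,3.2500)
cross product → J_v[:, 0] = (-6.8342,-1.8845,0.0000)
J_ω[:, 0] = z_0
entry J[0][0] = -6.8342

-6.834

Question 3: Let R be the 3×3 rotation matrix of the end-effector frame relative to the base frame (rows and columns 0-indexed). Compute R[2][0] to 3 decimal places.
-0.750

End-effector x-axis (col 0 of R) = (0.0474,0.6597,-0.7500)
R[2][0] = -0.7500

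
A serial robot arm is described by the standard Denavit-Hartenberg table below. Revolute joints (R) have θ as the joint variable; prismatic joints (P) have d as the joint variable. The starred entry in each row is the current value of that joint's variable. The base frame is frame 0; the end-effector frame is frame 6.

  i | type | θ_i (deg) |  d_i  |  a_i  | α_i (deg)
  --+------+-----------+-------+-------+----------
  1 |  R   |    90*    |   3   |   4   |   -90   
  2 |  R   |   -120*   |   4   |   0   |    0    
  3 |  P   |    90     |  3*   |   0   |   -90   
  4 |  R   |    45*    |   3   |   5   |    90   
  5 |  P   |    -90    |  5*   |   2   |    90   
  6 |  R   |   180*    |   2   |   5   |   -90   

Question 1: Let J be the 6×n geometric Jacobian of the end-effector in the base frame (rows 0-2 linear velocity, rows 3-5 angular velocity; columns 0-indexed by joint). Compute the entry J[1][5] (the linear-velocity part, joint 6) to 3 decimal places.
axis z_5 = (-0.7071,-0.6124,-0.3536); lever o_n−o_5 = (-1.4142,1.2753,-5.0372)
cross product → J_v[:, 5] = (3.5355,-3.0619,-1.7678)
J_ω[:, 5] = z_5
entry J[1][5] = -3.0619

-3.062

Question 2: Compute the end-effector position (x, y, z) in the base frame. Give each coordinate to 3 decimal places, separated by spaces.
after link 1: o_1 = (0.0000, 4.0000, 3.0000)
after link 2: o_2 = (-4.0000, 4.0000, 3.0000)
after link 3: o_3 = (-7.0000, 4.0000, 3.0000)
after link 4: o_4 = (-3.4645, 8.5619, 2.1697)
after link 5: o_5 = (-7.0000, 10.6237, 5.6695)
after link 6: o_6 = (-8.4142, 11.8990, 0.6323)

-8.414 11.899 0.632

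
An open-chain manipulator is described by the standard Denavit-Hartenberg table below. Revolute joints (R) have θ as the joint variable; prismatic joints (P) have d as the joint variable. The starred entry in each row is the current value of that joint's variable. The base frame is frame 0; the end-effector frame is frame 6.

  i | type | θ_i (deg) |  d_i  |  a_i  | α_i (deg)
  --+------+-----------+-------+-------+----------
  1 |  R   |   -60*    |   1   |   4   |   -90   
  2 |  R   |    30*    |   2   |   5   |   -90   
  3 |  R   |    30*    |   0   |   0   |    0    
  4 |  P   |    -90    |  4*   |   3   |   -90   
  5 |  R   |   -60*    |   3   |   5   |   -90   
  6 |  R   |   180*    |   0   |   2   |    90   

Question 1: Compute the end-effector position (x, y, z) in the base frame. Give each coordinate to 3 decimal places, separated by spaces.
8.423 -5.795 -9.638

after link 1: o_1 = (2.0000, -3.4641, 1.0000)
after link 2: o_2 = (5.8971, -6.2141, -1.5000)
after link 3: o_3 = (5.8971, -6.2141, -1.5000)
after link 4: o_4 = (7.7966, -4.3080, -5.7141)
after link 5: o_5 = (8.9563, -4.9865, -11.3881)
after link 6: o_6 = (8.4228, -5.7946, -9.6381)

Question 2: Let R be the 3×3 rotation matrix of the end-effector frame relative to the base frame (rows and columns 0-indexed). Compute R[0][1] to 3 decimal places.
0.962

End-effector y-axis (col 1 of R) = (0.9620,-0.1663,0.2165)
R[0][1] = 0.9620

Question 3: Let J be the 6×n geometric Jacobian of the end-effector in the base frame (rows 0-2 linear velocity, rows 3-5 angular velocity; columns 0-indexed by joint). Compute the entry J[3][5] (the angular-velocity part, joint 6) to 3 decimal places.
axis z_5 = (0.9620,-0.1663,0.2165); lever o_n−o_5 = (-0.5335,-0.8080,1.7500)
cross product → J_v[:, 5] = (-0.1160,-1.7990,-0.8660)
J_ω[:, 5] = z_5
entry J[3][5] = 0.9620

0.962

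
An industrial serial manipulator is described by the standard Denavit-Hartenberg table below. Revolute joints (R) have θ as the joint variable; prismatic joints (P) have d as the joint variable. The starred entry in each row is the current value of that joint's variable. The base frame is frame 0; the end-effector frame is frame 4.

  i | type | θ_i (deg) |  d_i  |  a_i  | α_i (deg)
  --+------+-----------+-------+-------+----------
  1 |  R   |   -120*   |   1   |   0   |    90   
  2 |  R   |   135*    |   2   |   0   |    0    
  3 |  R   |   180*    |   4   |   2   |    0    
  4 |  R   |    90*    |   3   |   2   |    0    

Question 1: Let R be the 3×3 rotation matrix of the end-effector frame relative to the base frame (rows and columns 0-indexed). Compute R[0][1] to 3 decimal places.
End-effector y-axis (col 1 of R) = (0.3536,0.6124,0.7071)
R[0][1] = 0.3536

0.354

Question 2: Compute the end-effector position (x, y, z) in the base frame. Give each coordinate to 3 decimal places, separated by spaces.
after link 1: o_1 = (0.0000, 0.0000, 1.0000)
after link 2: o_2 = (-1.7321, 1.0000, 1.0000)
after link 3: o_3 = (-5.9033, 1.7753, -0.4142)
after link 4: o_4 = (-9.2084, 2.0505, 1.0000)

-9.208 2.051 1.000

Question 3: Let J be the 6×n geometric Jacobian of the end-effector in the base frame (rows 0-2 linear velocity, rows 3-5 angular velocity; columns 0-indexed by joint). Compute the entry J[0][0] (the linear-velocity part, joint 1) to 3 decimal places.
axis z_0 = ẑ; lever o_n−o_0 = (-9.2084,2.0505,1.0000)
cross product → J_v[:, 0] = (-2.0505,-9.2084,0.0000)
J_ω[:, 0] = z_0
entry J[0][0] = -2.0505

-2.051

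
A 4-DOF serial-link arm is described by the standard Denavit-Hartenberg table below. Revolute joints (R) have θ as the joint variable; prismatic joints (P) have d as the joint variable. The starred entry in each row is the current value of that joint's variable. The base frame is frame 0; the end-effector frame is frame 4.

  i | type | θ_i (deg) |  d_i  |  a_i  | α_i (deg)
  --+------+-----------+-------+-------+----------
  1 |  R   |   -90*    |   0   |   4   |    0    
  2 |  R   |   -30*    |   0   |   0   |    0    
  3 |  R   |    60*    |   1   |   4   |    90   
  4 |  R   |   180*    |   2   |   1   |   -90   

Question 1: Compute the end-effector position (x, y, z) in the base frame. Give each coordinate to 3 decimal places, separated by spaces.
after link 1: o_1 = (0.0000, -4.0000, 0.0000)
after link 2: o_2 = (0.0000, -4.0000, 0.0000)
after link 3: o_3 = (2.0000, -7.4641, 1.0000)
after link 4: o_4 = (-0.2321, -7.5981, 1.0000)

-0.232 -7.598 1.000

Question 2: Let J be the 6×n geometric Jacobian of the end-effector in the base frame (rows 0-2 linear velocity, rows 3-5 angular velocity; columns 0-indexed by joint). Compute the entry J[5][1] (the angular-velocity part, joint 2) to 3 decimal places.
1.000

axis z_1 = (0.0000,0.0000,1.0000); lever o_n−o_1 = (-0.2321,-3.5981,1.0000)
cross product → J_v[:, 1] = (3.5981,-0.2321,0.0000)
J_ω[:, 1] = z_1
entry J[5][1] = 1.0000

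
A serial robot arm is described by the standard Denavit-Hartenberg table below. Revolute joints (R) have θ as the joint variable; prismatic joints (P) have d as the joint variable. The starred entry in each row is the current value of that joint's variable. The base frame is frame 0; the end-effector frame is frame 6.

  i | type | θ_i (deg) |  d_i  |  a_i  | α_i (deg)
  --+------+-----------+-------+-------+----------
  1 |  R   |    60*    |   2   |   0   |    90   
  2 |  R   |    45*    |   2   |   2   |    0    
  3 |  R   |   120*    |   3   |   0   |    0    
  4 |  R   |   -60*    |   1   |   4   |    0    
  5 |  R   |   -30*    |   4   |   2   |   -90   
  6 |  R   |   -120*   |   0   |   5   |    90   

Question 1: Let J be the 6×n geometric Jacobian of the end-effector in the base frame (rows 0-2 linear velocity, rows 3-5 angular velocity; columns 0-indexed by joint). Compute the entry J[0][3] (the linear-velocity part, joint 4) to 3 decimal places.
axis z_3 = (0.8660,-0.5000,0.0000); lever o_n−o_3 = (7.4978,-5.6737,3.3807)
cross product → J_v[:, 3] = (-1.6904,-2.9278,-1.1647)
J_ω[:, 3] = z_3
entry J[0][3] = -1.6904

-1.690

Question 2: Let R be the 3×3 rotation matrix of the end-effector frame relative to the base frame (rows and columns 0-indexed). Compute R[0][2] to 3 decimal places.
End-effector z-axis (col 2 of R) = (-0.5451,0.0559,-0.8365)
R[0][2] = -0.5451

-0.545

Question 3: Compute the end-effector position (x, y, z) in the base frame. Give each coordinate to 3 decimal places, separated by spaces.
after link 1: o_1 = (0.0000, 0.0000, 2.0000)
after link 2: o_2 = (2.4392, 0.2247, 3.4142)
after link 3: o_3 = (5.0372, -1.2753, 3.4142)
after link 4: o_4 = (5.3856, -2.6718, 7.2779)
after link 5: o_5 = (9.1085, -4.2235, 9.2098)
after link 6: o_6 = (12.5350, -6.9490, 6.7950)

12.535 -6.949 6.795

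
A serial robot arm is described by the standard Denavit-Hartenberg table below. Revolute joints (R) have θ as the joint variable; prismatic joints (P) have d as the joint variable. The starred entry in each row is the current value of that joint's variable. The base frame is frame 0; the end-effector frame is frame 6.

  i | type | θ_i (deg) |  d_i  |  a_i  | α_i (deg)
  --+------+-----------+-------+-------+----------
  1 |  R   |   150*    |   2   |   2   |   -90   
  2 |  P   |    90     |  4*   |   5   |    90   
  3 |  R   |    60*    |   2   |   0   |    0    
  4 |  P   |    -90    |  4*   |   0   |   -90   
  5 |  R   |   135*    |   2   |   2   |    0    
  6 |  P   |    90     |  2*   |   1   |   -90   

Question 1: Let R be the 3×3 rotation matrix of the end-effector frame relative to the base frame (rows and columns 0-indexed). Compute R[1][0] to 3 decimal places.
0.047

End-effector x-axis (col 0 of R) = (-0.7891,0.0474,0.6124)
R[1][0] = 0.0474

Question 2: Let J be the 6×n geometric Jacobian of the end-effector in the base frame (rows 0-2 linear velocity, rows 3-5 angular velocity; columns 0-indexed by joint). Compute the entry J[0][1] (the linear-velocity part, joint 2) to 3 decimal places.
prismatic axis z_1 = (-0.5000,-0.8660,0.0000)
J_v[:, 1] = z_1; J_ω[:, 1] = (0,0,0)
entry J[0][1] = -0.5000

-0.500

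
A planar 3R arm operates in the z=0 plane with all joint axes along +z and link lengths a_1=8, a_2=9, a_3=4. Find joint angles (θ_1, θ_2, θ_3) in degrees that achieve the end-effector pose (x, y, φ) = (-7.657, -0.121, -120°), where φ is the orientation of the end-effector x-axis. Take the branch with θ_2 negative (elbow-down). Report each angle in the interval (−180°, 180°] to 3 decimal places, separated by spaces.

wrist centre = target − a_3·(cos φ, sin φ) = (-5.6570, 3.3431)
cos θ_2 = (43.1780−8²−9²)/(2·8·9) = -0.7071; θ_2 = -134.9992° (elbow-down)
β = atan2(3.3431,-5.6570) = 149.4183°; ψ = atan2(-6.3640,1.6361) = -75.5821°
θ_1 = β − ψ = 225.0004°
θ_3 = φ − θ_1 − θ_2 = 149.9988° (wrapped to (-180°,180°])

-135.000 -134.999 149.999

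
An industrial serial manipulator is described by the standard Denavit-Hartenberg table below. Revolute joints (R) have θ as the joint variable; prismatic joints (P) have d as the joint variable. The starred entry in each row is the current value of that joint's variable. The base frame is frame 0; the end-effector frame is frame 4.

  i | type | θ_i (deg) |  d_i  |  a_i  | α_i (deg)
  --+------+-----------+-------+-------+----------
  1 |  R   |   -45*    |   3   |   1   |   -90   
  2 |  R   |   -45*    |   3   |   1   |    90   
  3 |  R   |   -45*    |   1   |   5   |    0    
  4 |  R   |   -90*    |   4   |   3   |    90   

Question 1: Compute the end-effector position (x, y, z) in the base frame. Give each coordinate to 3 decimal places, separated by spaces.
-2.464 -1.293 8.243

after link 1: o_1 = (0.7071, -0.7071, 3.0000)
after link 2: o_2 = (3.3284, 0.9142, 3.7071)
after link 3: o_3 = (2.0962, -2.8536, 6.9142)
after link 4: o_4 = (-2.4645, -1.2929, 8.2426)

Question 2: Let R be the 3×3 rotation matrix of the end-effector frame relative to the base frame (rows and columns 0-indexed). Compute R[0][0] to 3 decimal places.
End-effector x-axis (col 0 of R) = (-0.8536,-0.1464,-0.5000)
R[0][0] = -0.8536

-0.854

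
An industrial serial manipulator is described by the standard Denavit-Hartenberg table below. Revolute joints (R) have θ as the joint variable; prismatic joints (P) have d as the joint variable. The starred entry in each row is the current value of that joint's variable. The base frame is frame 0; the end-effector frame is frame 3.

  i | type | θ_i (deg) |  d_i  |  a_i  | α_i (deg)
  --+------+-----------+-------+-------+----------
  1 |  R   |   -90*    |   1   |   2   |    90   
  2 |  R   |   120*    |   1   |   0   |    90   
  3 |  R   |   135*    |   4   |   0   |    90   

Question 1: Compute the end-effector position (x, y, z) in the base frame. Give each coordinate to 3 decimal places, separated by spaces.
-1.000 -5.464 3.000

after link 1: o_1 = (0.0000, -2.0000, 1.0000)
after link 2: o_2 = (-1.0000, -2.0000, 1.0000)
after link 3: o_3 = (-1.0000, -5.4641, 3.0000)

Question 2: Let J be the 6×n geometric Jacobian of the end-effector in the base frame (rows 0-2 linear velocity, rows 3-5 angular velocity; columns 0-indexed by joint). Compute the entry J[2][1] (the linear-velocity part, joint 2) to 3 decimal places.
3.464

axis z_1 = (-1.0000,-0.0000,0.0000); lever o_n−o_1 = (-1.0000,-3.4641,2.0000)
cross product → J_v[:, 1] = (0.0000,2.0000,3.4641)
J_ω[:, 1] = z_1
entry J[2][1] = 3.4641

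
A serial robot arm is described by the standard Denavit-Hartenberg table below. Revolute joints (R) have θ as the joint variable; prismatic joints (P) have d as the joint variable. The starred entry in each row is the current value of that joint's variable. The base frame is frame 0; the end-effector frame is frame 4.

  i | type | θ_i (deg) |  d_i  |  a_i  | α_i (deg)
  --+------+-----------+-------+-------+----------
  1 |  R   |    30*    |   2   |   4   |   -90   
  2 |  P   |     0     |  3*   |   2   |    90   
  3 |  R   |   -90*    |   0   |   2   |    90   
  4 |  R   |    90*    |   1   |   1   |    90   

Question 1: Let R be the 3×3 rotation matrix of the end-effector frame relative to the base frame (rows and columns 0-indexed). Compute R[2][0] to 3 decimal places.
End-effector x-axis (col 0 of R) = (0.0000,-0.0000,1.0000)
R[2][0] = 1.0000

1.000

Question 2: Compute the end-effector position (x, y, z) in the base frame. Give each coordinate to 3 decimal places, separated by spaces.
3.830 3.366 3.000

after link 1: o_1 = (3.4641, 2.0000, 2.0000)
after link 2: o_2 = (3.6962, 5.5981, 2.0000)
after link 3: o_3 = (4.6962, 3.8660, 2.0000)
after link 4: o_4 = (3.8301, 3.3660, 3.0000)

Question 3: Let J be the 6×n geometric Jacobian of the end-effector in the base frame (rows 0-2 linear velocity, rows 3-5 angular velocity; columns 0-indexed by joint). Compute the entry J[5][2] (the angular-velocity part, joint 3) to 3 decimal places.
1.000

axis z_2 = (0.0000,0.0000,1.0000); lever o_n−o_2 = (0.1340,-2.2321,1.0000)
cross product → J_v[:, 2] = (2.2321,0.1340,-0.0000)
J_ω[:, 2] = z_2
entry J[5][2] = 1.0000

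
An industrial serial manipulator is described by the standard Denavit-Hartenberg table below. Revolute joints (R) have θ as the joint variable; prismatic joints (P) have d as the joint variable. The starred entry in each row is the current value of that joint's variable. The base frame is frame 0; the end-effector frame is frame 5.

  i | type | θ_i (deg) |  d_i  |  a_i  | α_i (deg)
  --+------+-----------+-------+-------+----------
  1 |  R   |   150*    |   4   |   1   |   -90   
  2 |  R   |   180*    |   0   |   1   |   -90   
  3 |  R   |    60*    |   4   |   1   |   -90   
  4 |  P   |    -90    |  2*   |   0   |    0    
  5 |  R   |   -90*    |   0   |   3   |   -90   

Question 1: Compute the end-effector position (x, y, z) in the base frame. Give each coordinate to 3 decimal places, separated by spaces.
after link 1: o_1 = (-0.8660, 0.5000, 4.0000)
after link 2: o_2 = (-0.0000, -0.0000, 4.0000)
after link 3: o_3 = (0.8660, 0.5000, 8.0000)
after link 4: o_4 = (-0.1340, 2.2321, 8.0000)
after link 5: o_5 = (-2.7321, 0.7321, 8.0000)

-2.732 0.732 8.000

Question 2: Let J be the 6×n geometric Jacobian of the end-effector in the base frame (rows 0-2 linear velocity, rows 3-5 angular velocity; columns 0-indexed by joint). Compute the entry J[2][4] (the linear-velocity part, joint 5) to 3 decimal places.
axis z_4 = (-0.5000,0.8660,0.0000); lever o_n−o_4 = (-2.5981,-1.5000,0.0000)
cross product → J_v[:, 4] = (0.0000,-0.0000,3.0000)
J_ω[:, 4] = z_4
entry J[2][4] = 3.0000

3.000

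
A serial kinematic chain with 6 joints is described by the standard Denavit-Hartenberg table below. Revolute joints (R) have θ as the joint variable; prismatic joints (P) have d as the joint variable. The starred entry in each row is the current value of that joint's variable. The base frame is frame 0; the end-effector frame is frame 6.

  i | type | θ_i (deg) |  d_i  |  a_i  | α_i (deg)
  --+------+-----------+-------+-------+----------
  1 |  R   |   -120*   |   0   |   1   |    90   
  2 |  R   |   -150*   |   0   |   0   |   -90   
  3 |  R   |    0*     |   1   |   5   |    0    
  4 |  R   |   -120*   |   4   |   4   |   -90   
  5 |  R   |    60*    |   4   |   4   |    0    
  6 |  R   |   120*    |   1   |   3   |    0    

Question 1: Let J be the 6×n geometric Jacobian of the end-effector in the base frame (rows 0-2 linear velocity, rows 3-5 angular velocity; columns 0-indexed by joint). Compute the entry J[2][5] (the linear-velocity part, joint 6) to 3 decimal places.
axis z_5 = (-0.0580,0.8995,-0.4330); lever o_n−o_5 = (2.8415,0.7255,-1.1830)
cross product → J_v[:, 5] = (-0.7500,-1.2990,-2.5981)
J_ω[:, 5] = z_5
entry J[2][5] = -2.5981

-2.598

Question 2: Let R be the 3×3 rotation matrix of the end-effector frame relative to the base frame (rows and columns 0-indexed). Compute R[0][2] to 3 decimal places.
End-effector z-axis (col 2 of R) = (-0.0580,0.8995,-0.4330)
R[0][2] = -0.0580

-0.058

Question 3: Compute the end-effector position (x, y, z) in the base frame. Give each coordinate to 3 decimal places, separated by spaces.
after link 1: o_1 = (-0.5000, -0.8660, 0.0000)
after link 2: o_2 = (-0.5000, -0.8660, 0.0000)
after link 3: o_3 = (1.4151, 2.4510, -3.3660)
after link 4: o_4 = (-3.4510, 0.9510, -5.8301)
after link 5: o_5 = (-4.7500, 6.1651, -4.0622)
after link 6: o_6 = (-1.9085, 6.8905, -5.2452)

-1.908 6.891 -5.245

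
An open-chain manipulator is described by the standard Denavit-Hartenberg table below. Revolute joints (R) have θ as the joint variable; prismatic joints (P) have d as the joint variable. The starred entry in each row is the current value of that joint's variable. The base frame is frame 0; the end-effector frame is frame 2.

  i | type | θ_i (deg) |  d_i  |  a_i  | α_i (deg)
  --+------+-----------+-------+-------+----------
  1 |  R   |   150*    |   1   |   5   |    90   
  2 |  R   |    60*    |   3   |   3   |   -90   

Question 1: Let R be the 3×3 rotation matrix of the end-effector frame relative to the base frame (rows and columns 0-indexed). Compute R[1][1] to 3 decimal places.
End-effector y-axis (col 1 of R) = (-0.5000,-0.8660,-0.0000)
R[1][1] = -0.8660

-0.866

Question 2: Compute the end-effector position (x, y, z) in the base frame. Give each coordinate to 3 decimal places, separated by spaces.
after link 1: o_1 = (-4.3301, 2.5000, 1.0000)
after link 2: o_2 = (-4.1292, 5.8481, 3.5981)

-4.129 5.848 3.598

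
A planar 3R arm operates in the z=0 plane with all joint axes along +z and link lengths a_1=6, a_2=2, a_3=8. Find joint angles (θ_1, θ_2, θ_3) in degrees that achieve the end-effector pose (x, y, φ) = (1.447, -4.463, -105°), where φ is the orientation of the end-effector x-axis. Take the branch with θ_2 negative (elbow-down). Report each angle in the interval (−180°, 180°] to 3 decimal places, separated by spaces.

60.002 -135.000 -30.002

wrist centre = target − a_3·(cos φ, sin φ) = (3.5176, 3.2644)
cos θ_2 = (23.0295−6²−2²)/(2·6·2) = -0.7071; θ_2 = -134.9997° (elbow-down)
β = atan2(3.2644,3.5176) = 42.8624°; ψ = atan2(-1.4142,4.5858) = -17.1393°
θ_1 = β − ψ = 60.0017°
θ_3 = φ − θ_1 − θ_2 = -30.0020° (wrapped to (-180°,180°])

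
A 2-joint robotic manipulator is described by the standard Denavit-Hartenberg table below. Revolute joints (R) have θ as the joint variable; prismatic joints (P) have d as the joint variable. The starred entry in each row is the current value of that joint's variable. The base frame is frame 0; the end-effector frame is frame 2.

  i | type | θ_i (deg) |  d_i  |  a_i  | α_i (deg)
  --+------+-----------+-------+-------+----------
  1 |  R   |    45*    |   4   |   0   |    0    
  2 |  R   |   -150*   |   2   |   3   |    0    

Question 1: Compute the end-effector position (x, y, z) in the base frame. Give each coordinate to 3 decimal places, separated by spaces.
after link 1: o_1 = (0.0000, 0.0000, 4.0000)
after link 2: o_2 = (-0.7765, -2.8978, 6.0000)

-0.776 -2.898 6.000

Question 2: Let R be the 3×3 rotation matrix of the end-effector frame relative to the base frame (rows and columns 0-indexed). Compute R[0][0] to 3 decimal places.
-0.259

End-effector x-axis (col 0 of R) = (-0.2588,-0.9659,0.0000)
R[0][0] = -0.2588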